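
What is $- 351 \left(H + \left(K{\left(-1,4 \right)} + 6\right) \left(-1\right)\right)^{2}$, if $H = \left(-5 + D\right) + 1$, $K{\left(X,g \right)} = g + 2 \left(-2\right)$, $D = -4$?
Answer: $-68796$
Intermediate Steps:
$K{\left(X,g \right)} = -4 + g$ ($K{\left(X,g \right)} = g - 4 = -4 + g$)
$H = -8$ ($H = \left(-5 - 4\right) + 1 = -9 + 1 = -8$)
$- 351 \left(H + \left(K{\left(-1,4 \right)} + 6\right) \left(-1\right)\right)^{2} = - 351 \left(-8 + \left(\left(-4 + 4\right) + 6\right) \left(-1\right)\right)^{2} = - 351 \left(-8 + \left(0 + 6\right) \left(-1\right)\right)^{2} = - 351 \left(-8 + 6 \left(-1\right)\right)^{2} = - 351 \left(-8 - 6\right)^{2} = - 351 \left(-14\right)^{2} = \left(-351\right) 196 = -68796$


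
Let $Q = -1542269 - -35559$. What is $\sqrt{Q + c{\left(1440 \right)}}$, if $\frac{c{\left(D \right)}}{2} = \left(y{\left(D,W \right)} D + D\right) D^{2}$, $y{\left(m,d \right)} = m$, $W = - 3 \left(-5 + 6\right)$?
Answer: $7 \sqrt{175624579210} \approx 2.9335 \cdot 10^{6}$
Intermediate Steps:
$W = -3$ ($W = \left(-3\right) 1 = -3$)
$c{\left(D \right)} = 2 D^{2} \left(D + D^{2}\right)$ ($c{\left(D \right)} = 2 \left(D D + D\right) D^{2} = 2 \left(D^{2} + D\right) D^{2} = 2 \left(D + D^{2}\right) D^{2} = 2 D^{2} \left(D + D^{2}\right)$)
$Q = -1506710$ ($Q = -1542269 + 35559 = -1506710$)
$\sqrt{Q + c{\left(1440 \right)}} = \sqrt{-1506710 + 2 \cdot 1440^{3} \left(1 + 1440\right)} = \sqrt{-1506710 + 2 \cdot 2985984000 \cdot 1441} = \sqrt{-1506710 + 8605605888000} = \sqrt{8605604381290} = 7 \sqrt{175624579210}$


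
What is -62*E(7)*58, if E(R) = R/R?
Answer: -3596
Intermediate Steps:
E(R) = 1
-62*E(7)*58 = -62*1*58 = -62*58 = -3596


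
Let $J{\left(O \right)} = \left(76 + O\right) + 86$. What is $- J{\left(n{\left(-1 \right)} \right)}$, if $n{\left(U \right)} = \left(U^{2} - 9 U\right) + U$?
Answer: $-171$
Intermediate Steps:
$n{\left(U \right)} = U^{2} - 8 U$
$J{\left(O \right)} = 162 + O$
$- J{\left(n{\left(-1 \right)} \right)} = - (162 - \left(-8 - 1\right)) = - (162 - -9) = - (162 + 9) = \left(-1\right) 171 = -171$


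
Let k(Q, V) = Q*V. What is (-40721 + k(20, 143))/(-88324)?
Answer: 37861/88324 ≈ 0.42866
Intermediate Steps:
(-40721 + k(20, 143))/(-88324) = (-40721 + 20*143)/(-88324) = (-40721 + 2860)*(-1/88324) = -37861*(-1/88324) = 37861/88324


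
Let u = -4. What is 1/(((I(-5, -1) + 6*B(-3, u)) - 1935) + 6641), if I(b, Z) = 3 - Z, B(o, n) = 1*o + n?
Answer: 1/4668 ≈ 0.00021422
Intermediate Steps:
B(o, n) = n + o (B(o, n) = o + n = n + o)
1/(((I(-5, -1) + 6*B(-3, u)) - 1935) + 6641) = 1/((((3 - 1*(-1)) + 6*(-4 - 3)) - 1935) + 6641) = 1/((((3 + 1) + 6*(-7)) - 1935) + 6641) = 1/(((4 - 42) - 1935) + 6641) = 1/((-38 - 1935) + 6641) = 1/(-1973 + 6641) = 1/4668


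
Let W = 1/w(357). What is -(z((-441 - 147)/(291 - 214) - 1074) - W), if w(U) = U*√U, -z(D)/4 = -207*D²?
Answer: -117213670512/121 + √357/127449 ≈ -9.6871e+8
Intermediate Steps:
z(D) = 828*D² (z(D) = -(-828)*D² = 828*D²)
w(U) = U^(3/2)
W = √357/127449 (W = 1/(357^(3/2)) = 1/(357*√357) = √357/127449 ≈ 0.00014825)
-(z((-441 - 147)/(291 - 214) - 1074) - W) = -(828*((-441 - 147)/(291 - 214) - 1074)² - √357/127449) = -(828*(-588/77 - 1074)² - √357/127449) = -(828*(-588*1/77 - 1074)² - √357/127449) = -(828*(-84/11 - 1074)² - √357/127449) = -(828*(-11898/11)² - √357/127449) = -(828*(141562404/121) - √357/127449) = -(117213670512/121 - √357/127449) = -117213670512/121 + √357/127449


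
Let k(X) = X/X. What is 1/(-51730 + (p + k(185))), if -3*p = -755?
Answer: -3/154432 ≈ -1.9426e-5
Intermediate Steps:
p = 755/3 (p = -⅓*(-755) = 755/3 ≈ 251.67)
k(X) = 1
1/(-51730 + (p + k(185))) = 1/(-51730 + (755/3 + 1)) = 1/(-51730 + 758/3) = 1/(-154432/3) = -3/154432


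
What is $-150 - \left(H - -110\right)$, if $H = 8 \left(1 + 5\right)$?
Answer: $-308$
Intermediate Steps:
$H = 48$ ($H = 8 \cdot 6 = 48$)
$-150 - \left(H - -110\right) = -150 - \left(48 - -110\right) = -150 - \left(48 + 110\right) = -150 - 158 = -308$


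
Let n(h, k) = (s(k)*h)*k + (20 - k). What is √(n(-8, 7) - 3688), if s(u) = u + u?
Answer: 7*I*√91 ≈ 66.776*I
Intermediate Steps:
s(u) = 2*u
n(h, k) = 20 - k + 2*h*k² (n(h, k) = ((2*k)*h)*k + (20 - k) = (2*h*k)*k + (20 - k) = 2*h*k² + (20 - k) = 20 - k + 2*h*k²)
√(n(-8, 7) - 3688) = √((20 - 1*7 + 2*(-8)*7²) - 3688) = √((20 - 7 + 2*(-8)*49) - 3688) = √((20 - 7 - 784) - 3688) = √(-771 - 3688) = √(-4459) = 7*I*√91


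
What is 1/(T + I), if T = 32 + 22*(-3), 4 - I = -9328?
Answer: 1/9298 ≈ 0.00010755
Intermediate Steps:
I = 9332 (I = 4 - 1*(-9328) = 4 + 9328 = 9332)
T = -34 (T = 32 - 66 = -34)
1/(T + I) = 1/(-34 + 9332) = 1/9298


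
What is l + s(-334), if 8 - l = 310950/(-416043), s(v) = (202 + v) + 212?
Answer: 4102526/46227 ≈ 88.747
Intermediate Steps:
s(v) = 414 + v
l = 404366/46227 (l = 8 - 310950/(-416043) = 8 - 310950*(-1)/416043 = 8 - 1*(-34550/46227) = 8 + 34550/46227 = 404366/46227 ≈ 8.7474)
l + s(-334) = 404366/46227 + (414 - 334) = 404366/46227 + 80 = 4102526/46227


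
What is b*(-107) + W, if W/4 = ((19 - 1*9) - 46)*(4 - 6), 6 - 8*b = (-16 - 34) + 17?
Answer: -1869/8 ≈ -233.63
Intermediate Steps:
b = 39/8 (b = ¾ - ((-16 - 34) + 17)/8 = ¾ - (-50 + 17)/8 = ¾ - ⅛*(-33) = ¾ + 33/8 = 39/8 ≈ 4.8750)
W = 288 (W = 4*(((19 - 1*9) - 46)*(4 - 6)) = 4*(((19 - 9) - 46)*(-2)) = 4*((10 - 46)*(-2)) = 4*(-36*(-2)) = 4*72 = 288)
b*(-107) + W = (39/8)*(-107) + 288 = -4173/8 + 288 = -1869/8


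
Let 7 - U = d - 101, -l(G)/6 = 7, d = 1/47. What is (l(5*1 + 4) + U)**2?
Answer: 9616201/2209 ≈ 4353.2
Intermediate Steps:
d = 1/47 ≈ 0.021277
l(G) = -42 (l(G) = -6*7 = -42)
U = 5075/47 (U = 7 - (1/47 - 101) = 7 - 1*(-4746/47) = 7 + 4746/47 = 5075/47 ≈ 107.98)
(l(5*1 + 4) + U)**2 = (-42 + 5075/47)**2 = (3101/47)**2 = 9616201/2209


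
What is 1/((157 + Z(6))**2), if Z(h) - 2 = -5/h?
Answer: 36/900601 ≈ 3.9973e-5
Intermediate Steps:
Z(h) = 2 - 5/h
1/((157 + Z(6))**2) = 1/((157 + (2 - 5/6))**2) = 1/((157 + 7/6)**2) = 1/((949/6)**2) = 1/(900601/36) = 36/900601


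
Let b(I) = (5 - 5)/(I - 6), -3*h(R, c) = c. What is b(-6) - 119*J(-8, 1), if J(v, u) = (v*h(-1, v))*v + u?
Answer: -61285/3 ≈ -20428.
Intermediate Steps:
h(R, c) = -c/3
b(I) = 0 (b(I) = 0/(-6 + I) = 0)
J(v, u) = u - v³/3 (J(v, u) = (v*(-v/3))*v + u = (-v²/3)*v + u = -v³/3 + u = u - v³/3)
b(-6) - 119*J(-8, 1) = 0 - 119*(1 - ⅓*(-8)³) = 0 - 119*(1 - ⅓*(-512)) = 0 - 119*(1 + 512/3) = 0 - 119*515/3 = 0 - 61285/3 = -61285/3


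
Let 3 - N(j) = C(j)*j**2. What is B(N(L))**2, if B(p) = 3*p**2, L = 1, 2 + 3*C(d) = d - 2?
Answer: 2304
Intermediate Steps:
C(d) = -4/3 + d/3 (C(d) = -2/3 + (d - 2)/3 = -2/3 + (-2 + d)/3 = -2/3 + (-2/3 + d/3) = -4/3 + d/3)
N(j) = 3 - j**2*(-4/3 + j/3) (N(j) = 3 - (-4/3 + j/3)*j**2 = 3 - j**2*(-4/3 + j/3))
B(N(L))**2 = (3*(3 + (1/3)*1**2*(4 - 1*1))**2)**2 = (3*(3 + (1/3)*1*(4 - 1))**2)**2 = (3*(3 + (1/3)*1*3)**2)**2 = (3*(3 + 1)**2)**2 = (3*4**2)**2 = (3*16)**2 = 48**2 = 2304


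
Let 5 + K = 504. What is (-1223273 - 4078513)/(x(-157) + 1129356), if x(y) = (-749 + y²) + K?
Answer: -1767262/384585 ≈ -4.5952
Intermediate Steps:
K = 499 (K = -5 + 504 = 499)
x(y) = -250 + y² (x(y) = (-749 + y²) + 499 = -250 + y²)
(-1223273 - 4078513)/(x(-157) + 1129356) = (-1223273 - 4078513)/((-250 + (-157)²) + 1129356) = -5301786/((-250 + 24649) + 1129356) = -5301786/(24399 + 1129356) = -5301786/1153755 = -5301786*1/1153755 = -1767262/384585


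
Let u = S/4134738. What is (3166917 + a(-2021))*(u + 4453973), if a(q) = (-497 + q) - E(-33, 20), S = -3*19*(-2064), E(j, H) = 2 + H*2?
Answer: 9712472500414205459/689123 ≈ 1.4094e+13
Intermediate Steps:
E(j, H) = 2 + 2*H
S = 117648 (S = -57*(-2064) = 117648)
u = 19608/689123 (u = 117648/4134738 = 117648*(1/4134738) = 19608/689123 ≈ 0.028454)
a(q) = -539 + q (a(q) = (-497 + q) - (2 + 2*20) = (-497 + q) - (2 + 40) = (-497 + q) - 1*42 = (-497 + q) - 42 = -539 + q)
(3166917 + a(-2021))*(u + 4453973) = (3166917 + (-539 - 2021))*(19608/689123 + 4453973) = (3166917 - 2560)*(3069335255287/689123) = 3164357*(3069335255287/689123) = 9712472500414205459/689123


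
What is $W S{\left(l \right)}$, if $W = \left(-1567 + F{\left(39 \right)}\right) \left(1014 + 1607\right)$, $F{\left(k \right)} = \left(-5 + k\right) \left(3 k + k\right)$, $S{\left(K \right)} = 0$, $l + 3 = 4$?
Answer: $0$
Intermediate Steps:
$l = 1$ ($l = -3 + 4 = 1$)
$F{\left(k \right)} = 4 k \left(-5 + k\right)$ ($F{\left(k \right)} = \left(-5 + k\right) 4 k = 4 k \left(-5 + k\right)$)
$W = 9794677$ ($W = \left(-1567 + 4 \cdot 39 \left(-5 + 39\right)\right) \left(1014 + 1607\right) = \left(-1567 + 4 \cdot 39 \cdot 34\right) 2621 = \left(-1567 + 5304\right) 2621 = 3737 \cdot 2621 = 9794677$)
$W S{\left(l \right)} = 9794677 \cdot 0 = 0$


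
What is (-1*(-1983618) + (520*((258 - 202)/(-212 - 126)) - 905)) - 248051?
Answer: 22549486/13 ≈ 1.7346e+6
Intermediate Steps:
(-1*(-1983618) + (520*((258 - 202)/(-212 - 126)) - 905)) - 248051 = (1983618 + (520*(56/(-338)) - 905)) - 248051 = (1983618 + (520*(56*(-1/338)) - 905)) - 248051 = (1983618 + (520*(-28/169) - 905)) - 248051 = (1983618 + (-1120/13 - 905)) - 248051 = (1983618 - 12885/13) - 248051 = 25774149/13 - 248051 = 22549486/13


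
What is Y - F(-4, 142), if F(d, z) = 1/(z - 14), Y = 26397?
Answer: 3378815/128 ≈ 26397.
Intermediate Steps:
F(d, z) = 1/(-14 + z)
Y - F(-4, 142) = 26397 - 1/(-14 + 142) = 26397 - 1/128 = 3378815/128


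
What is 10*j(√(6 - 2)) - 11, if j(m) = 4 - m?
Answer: 9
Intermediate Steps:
10*j(√(6 - 2)) - 11 = 10*(4 - √(6 - 2)) - 11 = 10*(4 - √4) - 11 = 10*(4 - 1*2) - 11 = 10*(4 - 2) - 11 = 10*2 - 11 = 20 - 11 = 9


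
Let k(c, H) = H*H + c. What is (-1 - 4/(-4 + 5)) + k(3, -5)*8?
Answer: 219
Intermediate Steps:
k(c, H) = c + H² (k(c, H) = H² + c = c + H²)
(-1 - 4/(-4 + 5)) + k(3, -5)*8 = (-1 - 4/(-4 + 5)) + (3 + (-5)²)*8 = (-1 - 4/1) + (3 + 25)*8 = (-1 - 4*1) + 28*8 = (-1 - 4) + 224 = -5 + 224 = 219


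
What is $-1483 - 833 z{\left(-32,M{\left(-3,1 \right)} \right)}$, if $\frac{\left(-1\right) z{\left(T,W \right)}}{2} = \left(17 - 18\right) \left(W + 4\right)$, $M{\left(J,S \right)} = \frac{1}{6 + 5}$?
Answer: $- \frac{91283}{11} \approx -8298.5$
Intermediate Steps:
$M{\left(J,S \right)} = \frac{1}{11}$
$z{\left(T,W \right)} = 8 + 2 W$ ($z{\left(T,W \right)} = - 2 \left(17 - 18\right) \left(W + 4\right) = - 2 \left(- (4 + W)\right) = - 2 \left(-4 - W\right) = 8 + 2 W$)
$-1483 - 833 z{\left(-32,M{\left(-3,1 \right)} \right)} = -1483 - 833 \left(8 + 2 \cdot \frac{1}{11}\right) = -1483 - 833 \left(8 + \frac{2}{11}\right) = -1483 - \frac{74970}{11} = - \frac{91283}{11}$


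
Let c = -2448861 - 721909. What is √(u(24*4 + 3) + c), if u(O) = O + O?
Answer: 2*I*√792643 ≈ 1780.6*I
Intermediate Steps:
c = -3170770
u(O) = 2*O
√(u(24*4 + 3) + c) = √(2*(24*4 + 3) - 3170770) = √(2*(96 + 3) - 3170770) = √(2*99 - 3170770) = √(198 - 3170770) = √(-3170572) = 2*I*√792643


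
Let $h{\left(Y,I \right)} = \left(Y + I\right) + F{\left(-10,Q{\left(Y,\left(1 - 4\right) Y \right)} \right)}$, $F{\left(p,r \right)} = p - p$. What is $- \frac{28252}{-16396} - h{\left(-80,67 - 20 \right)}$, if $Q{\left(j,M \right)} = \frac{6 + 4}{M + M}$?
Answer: $\frac{142330}{4099} \approx 34.723$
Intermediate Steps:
$Q{\left(j,M \right)} = \frac{5}{M}$ ($Q{\left(j,M \right)} = \frac{10}{2 M} = 10 \frac{1}{2 M} = \frac{5}{M}$)
$F{\left(p,r \right)} = 0$
$h{\left(Y,I \right)} = I + Y$ ($h{\left(Y,I \right)} = \left(Y + I\right) + 0 = \left(I + Y\right) + 0 = I + Y$)
$- \frac{28252}{-16396} - h{\left(-80,67 - 20 \right)} = - \frac{28252}{-16396} - \left(\left(67 - 20\right) - 80\right) = \left(-28252\right) \left(- \frac{1}{16396}\right) - \left(\left(67 - 20\right) - 80\right) = \frac{7063}{4099} - \left(47 - 80\right) = \frac{7063}{4099} - -33 = \frac{7063}{4099} + 33 = \frac{142330}{4099}$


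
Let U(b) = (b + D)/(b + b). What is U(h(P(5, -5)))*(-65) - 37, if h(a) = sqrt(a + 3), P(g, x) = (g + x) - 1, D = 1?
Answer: -139/2 - 65*sqrt(2)/4 ≈ -92.481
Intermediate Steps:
P(g, x) = -1 + g + x
h(a) = sqrt(3 + a)
U(b) = (1 + b)/(2*b) (U(b) = (b + 1)/(b + b) = (1 + b)/((2*b)) = (1 + b)*(1/(2*b)) = (1 + b)/(2*b))
U(h(P(5, -5)))*(-65) - 37 = ((1 + sqrt(3 + (-1 + 5 - 5)))/(2*(sqrt(3 + (-1 + 5 - 5)))))*(-65) - 37 = ((1 + sqrt(3 - 1))/(2*(sqrt(3 - 1))))*(-65) - 37 = ((1 + sqrt(2))/(2*(sqrt(2))))*(-65) - 37 = ((sqrt(2)/2)*(1 + sqrt(2))/2)*(-65) - 37 = (sqrt(2)*(1 + sqrt(2))/4)*(-65) - 37 = -65*sqrt(2)*(1 + sqrt(2))/4 - 37 = -37 - 65*sqrt(2)*(1 + sqrt(2))/4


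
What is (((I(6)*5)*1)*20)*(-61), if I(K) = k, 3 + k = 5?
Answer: -12200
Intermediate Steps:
k = 2 (k = -3 + 5 = 2)
I(K) = 2
(((I(6)*5)*1)*20)*(-61) = (((2*5)*1)*20)*(-61) = ((10*1)*20)*(-61) = (10*20)*(-61) = 200*(-61) = -12200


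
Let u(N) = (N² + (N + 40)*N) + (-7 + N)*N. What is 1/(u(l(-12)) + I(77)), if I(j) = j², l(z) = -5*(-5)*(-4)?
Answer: 1/32629 ≈ 3.0648e-5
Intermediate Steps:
l(z) = -100 (l(z) = 25*(-4) = -100)
u(N) = N² + N*(-7 + N) + N*(40 + N) (u(N) = (N² + (40 + N)*N) + N*(-7 + N) = (N² + N*(40 + N)) + N*(-7 + N) = N² + N*(-7 + N) + N*(40 + N))
1/(u(l(-12)) + I(77)) = 1/(3*(-100)*(11 - 100) + 77²) = 1/(3*(-100)*(-89) + 5929) = 1/(26700 + 5929) = 1/32629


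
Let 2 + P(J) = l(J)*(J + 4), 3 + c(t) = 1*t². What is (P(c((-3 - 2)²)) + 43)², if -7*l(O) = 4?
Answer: 4915089/49 ≈ 1.0031e+5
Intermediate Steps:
l(O) = -4/7 (l(O) = -⅐*4 = -4/7)
c(t) = -3 + t² (c(t) = -3 + 1*t² = -3 + t²)
P(J) = -30/7 - 4*J/7 (P(J) = -2 - 4*(J + 4)/7 = -2 - 4*(4 + J)/7 = -2 + (-16/7 - 4*J/7) = -30/7 - 4*J/7)
(P(c((-3 - 2)²)) + 43)² = ((-30/7 - 4*(-3 + ((-3 - 2)²)²)/7) + 43)² = ((-30/7 - 4*(-3 + ((-5)²)²)/7) + 43)² = ((-30/7 - 4*(-3 + 25²)/7) + 43)² = ((-30/7 - 4*(-3 + 625)/7) + 43)² = ((-30/7 - 4/7*622) + 43)² = ((-30/7 - 2488/7) + 43)² = (-2518/7 + 43)² = (-2217/7)² = 4915089/49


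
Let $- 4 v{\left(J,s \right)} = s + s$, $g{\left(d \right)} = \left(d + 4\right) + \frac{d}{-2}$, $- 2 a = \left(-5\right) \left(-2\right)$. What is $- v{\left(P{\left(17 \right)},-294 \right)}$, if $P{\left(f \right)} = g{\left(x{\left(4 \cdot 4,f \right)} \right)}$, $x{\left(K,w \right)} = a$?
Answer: $-147$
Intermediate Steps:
$a = -5$ ($a = - \frac{\left(-5\right) \left(-2\right)}{2} = \left(- \frac{1}{2}\right) 10 = -5$)
$x{\left(K,w \right)} = -5$
$g{\left(d \right)} = 4 + \frac{d}{2}$ ($g{\left(d \right)} = \left(4 + d\right) + d \left(- \frac{1}{2}\right) = \left(4 + d\right) - \frac{d}{2} = 4 + \frac{d}{2}$)
$P{\left(f \right)} = \frac{3}{2}$ ($P{\left(f \right)} = 4 + \frac{1}{2} \left(-5\right) = 4 - \frac{5}{2} = \frac{3}{2}$)
$v{\left(J,s \right)} = - \frac{s}{2}$ ($v{\left(J,s \right)} = - \frac{s + s}{4} = - \frac{2 s}{4} = - \frac{s}{2}$)
$- v{\left(P{\left(17 \right)},-294 \right)} = - \frac{\left(-1\right) \left(-294\right)}{2} = \left(-1\right) 147 = -147$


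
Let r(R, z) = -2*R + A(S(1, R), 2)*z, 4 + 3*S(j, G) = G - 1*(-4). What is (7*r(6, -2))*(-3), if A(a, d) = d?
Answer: 336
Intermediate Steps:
S(j, G) = G/3 (S(j, G) = -4/3 + (G - 1*(-4))/3 = -4/3 + (G + 4)/3 = -4/3 + (4 + G)/3 = -4/3 + (4/3 + G/3) = G/3)
r(R, z) = -2*R + 2*z
(7*r(6, -2))*(-3) = (7*(-2*6 + 2*(-2)))*(-3) = (7*(-12 - 4))*(-3) = (7*(-16))*(-3) = -112*(-3) = 336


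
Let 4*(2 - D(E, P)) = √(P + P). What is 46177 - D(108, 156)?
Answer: 46175 + √78/2 ≈ 46179.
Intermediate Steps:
D(E, P) = 2 - √2*√P/4 (D(E, P) = 2 - √(P + P)/4 = 2 - √2*√P/4)
46177 - D(108, 156) = 46177 - (2 - √2*√156/4) = 46177 - (2 - √2*2*√39/4) = 46177 - (2 - √78/2) = 46177 + (-2 + √78/2) = 46175 + √78/2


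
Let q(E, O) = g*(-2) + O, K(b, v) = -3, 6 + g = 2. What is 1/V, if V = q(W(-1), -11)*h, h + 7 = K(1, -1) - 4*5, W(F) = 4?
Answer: 1/90 ≈ 0.011111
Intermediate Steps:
g = -4 (g = -6 + 2 = -4)
q(E, O) = 8 + O (q(E, O) = -4*(-2) + O = 8 + O)
h = -30 (h = -7 + (-3 - 4*5) = -7 + (-3 - 20) = -7 - 23 = -30)
V = 90 (V = (8 - 11)*(-30) = -3*(-30) = 90)
1/V = 1/90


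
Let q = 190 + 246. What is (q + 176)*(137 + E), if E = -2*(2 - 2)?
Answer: 83844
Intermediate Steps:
E = 0 (E = -2*0 = 0)
q = 436
(q + 176)*(137 + E) = (436 + 176)*(137 + 0) = 612*137 = 83844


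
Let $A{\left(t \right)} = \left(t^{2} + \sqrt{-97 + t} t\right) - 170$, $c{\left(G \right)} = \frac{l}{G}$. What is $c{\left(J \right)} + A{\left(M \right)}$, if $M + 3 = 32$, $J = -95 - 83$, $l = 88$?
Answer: $\frac{59675}{89} + 58 i \sqrt{17} \approx 670.51 + 239.14 i$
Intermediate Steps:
$J = -178$ ($J = -95 - 83 = -178$)
$c{\left(G \right)} = \frac{88}{G}$
$M = 29$ ($M = -3 + 32 = 29$)
$A{\left(t \right)} = -170 + t^{2} + t \sqrt{-97 + t}$ ($A{\left(t \right)} = \left(t^{2} + t \sqrt{-97 + t}\right) - 170 = -170 + t^{2} + t \sqrt{-97 + t}$)
$c{\left(J \right)} + A{\left(M \right)} = \frac{88}{-178} + \left(-170 + 29^{2} + 29 \sqrt{-97 + 29}\right) = 88 \left(- \frac{1}{178}\right) + \left(-170 + 841 + 29 \sqrt{-68}\right) = - \frac{44}{89} + \left(-170 + 841 + 29 \cdot 2 i \sqrt{17}\right) = - \frac{44}{89} + \left(-170 + 841 + 58 i \sqrt{17}\right) = - \frac{44}{89} + \left(671 + 58 i \sqrt{17}\right) = \frac{59675}{89} + 58 i \sqrt{17}$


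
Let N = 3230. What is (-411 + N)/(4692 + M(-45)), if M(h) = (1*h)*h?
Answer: 2819/6717 ≈ 0.41968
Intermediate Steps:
M(h) = h² (M(h) = h*h = h²)
(-411 + N)/(4692 + M(-45)) = (-411 + 3230)/(4692 + (-45)²) = 2819/(4692 + 2025) = 2819/6717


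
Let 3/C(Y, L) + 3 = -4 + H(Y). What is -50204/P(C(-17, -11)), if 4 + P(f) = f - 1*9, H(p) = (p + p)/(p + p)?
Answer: 100408/27 ≈ 3718.8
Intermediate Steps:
H(p) = 1 (H(p) = (2*p)/((2*p)) = (2*p)*(1/(2*p)) = 1)
C(Y, L) = -1/2 (C(Y, L) = 3/(-3 + (-4 + 1)) = 3/(-3 - 3) = 3/(-6) = 3*(-1/6) = -1/2)
P(f) = -13 + f (P(f) = -4 + (f - 1*9) = -4 + (f - 9) = -4 + (-9 + f) = -13 + f)
-50204/P(C(-17, -11)) = -50204/(-13 - 1/2) = -50204/(-27/2) = -50204*(-2/27) = 100408/27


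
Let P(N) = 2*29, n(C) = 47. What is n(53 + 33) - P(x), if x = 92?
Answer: -11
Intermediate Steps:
P(N) = 58
n(53 + 33) - P(x) = 47 - 1*58 = 47 - 58 = -11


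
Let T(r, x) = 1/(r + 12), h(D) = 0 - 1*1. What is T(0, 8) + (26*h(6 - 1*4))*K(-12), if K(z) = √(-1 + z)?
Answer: 1/12 - 26*I*√13 ≈ 0.083333 - 93.744*I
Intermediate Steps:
h(D) = -1 (h(D) = 0 - 1 = -1)
T(r, x) = 1/(12 + r)
T(0, 8) + (26*h(6 - 1*4))*K(-12) = 1/(12 + 0) + (26*(-1))*√(-1 - 12) = 1/12 - 26*I*√13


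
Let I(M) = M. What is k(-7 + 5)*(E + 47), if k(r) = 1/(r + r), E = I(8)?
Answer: -55/4 ≈ -13.750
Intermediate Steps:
E = 8
k(r) = 1/(2*r)
k(-7 + 5)*(E + 47) = (1/(2*(-7 + 5)))*(8 + 47) = ((½)/(-2))*55 = ((½)*(-½))*55 = -¼*55 = -55/4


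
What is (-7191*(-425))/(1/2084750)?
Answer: 6371360831250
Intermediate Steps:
(-7191*(-425))/(1/2084750) = 3056175/(1/2084750) = 3056175*2084750 = 6371360831250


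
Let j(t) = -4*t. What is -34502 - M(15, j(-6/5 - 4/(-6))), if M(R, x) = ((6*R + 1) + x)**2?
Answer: -9714559/225 ≈ -43176.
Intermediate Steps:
M(R, x) = (1 + x + 6*R)**2 (M(R, x) = ((1 + 6*R) + x)**2 = (1 + x + 6*R)**2)
-34502 - M(15, j(-6/5 - 4/(-6))) = -34502 - (1 - 4*(-6/5 - 4/(-6)) + 6*15)**2 = -34502 - (1 - 4*(-6*1/5 - 4*(-1/6)) + 90)**2 = -34502 - (1 - 4*(-6/5 + 2/3) + 90)**2 = -34502 - (1 - 4*(-8/15) + 90)**2 = -34502 - (1 + 32/15 + 90)**2 = -34502 - (1397/15)**2 = -34502 - 1*1951609/225 = -34502 - 1951609/225 = -9714559/225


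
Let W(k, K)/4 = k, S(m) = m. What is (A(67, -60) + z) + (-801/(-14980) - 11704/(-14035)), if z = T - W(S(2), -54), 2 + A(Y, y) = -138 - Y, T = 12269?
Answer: 72413467433/6006980 ≈ 12055.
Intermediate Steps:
W(k, K) = 4*k
A(Y, y) = -140 - Y (A(Y, y) = -2 + (-138 - Y) = -140 - Y)
z = 12261 (z = 12269 - 4*2 = 12269 - 1*8 = 12269 - 8 = 12261)
(A(67, -60) + z) + (-801/(-14980) - 11704/(-14035)) = ((-140 - 1*67) + 12261) + (-801/(-14980) - 11704/(-14035)) = ((-140 - 67) + 12261) + (-801*(-1/14980) - 11704*(-1/14035)) = (-207 + 12261) + (801/14980 + 1672/2005) = 12054 + 5330513/6006980 = 72413467433/6006980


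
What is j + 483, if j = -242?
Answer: 241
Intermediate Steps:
j + 483 = -242 + 483 = 241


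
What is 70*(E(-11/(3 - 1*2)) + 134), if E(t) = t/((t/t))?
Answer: 8610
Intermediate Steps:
E(t) = t (E(t) = t/1 = t*1 = t)
70*(E(-11/(3 - 1*2)) + 134) = 70*(-11/(3 - 1*2) + 134) = 70*(-11/(3 - 2) + 134) = 70*(-11/1 + 134) = 70*(-11*1 + 134) = 70*(-11 + 134) = 70*123 = 8610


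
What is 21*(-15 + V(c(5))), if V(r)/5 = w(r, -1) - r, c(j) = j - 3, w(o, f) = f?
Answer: -630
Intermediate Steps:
c(j) = -3 + j
V(r) = -5 - 5*r (V(r) = 5*(-1 - r) = -5 - 5*r)
21*(-15 + V(c(5))) = 21*(-15 + (-5 - 5*(-3 + 5))) = 21*(-15 + (-5 - 5*2)) = 21*(-15 + (-5 - 10)) = 21*(-15 - 15) = 21*(-30) = -630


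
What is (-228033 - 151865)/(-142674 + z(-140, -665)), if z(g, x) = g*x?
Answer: 189949/24787 ≈ 7.6633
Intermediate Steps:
(-228033 - 151865)/(-142674 + z(-140, -665)) = (-228033 - 151865)/(-142674 - 140*(-665)) = -379898/(-142674 + 93100) = -379898/(-49574) = -379898*(-1/49574) = 189949/24787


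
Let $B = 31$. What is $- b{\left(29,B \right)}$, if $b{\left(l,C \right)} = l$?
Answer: $-29$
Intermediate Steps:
$- b{\left(29,B \right)} = \left(-1\right) 29 = -29$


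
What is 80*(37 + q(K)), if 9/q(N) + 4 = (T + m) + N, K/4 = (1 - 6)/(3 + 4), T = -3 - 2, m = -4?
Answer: 107840/37 ≈ 2914.6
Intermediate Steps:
T = -5
K = -20/7 (K = 4*((1 - 6)/(3 + 4)) = 4*(-5/7) = -20/7 ≈ -2.8571)
q(N) = 9/(-13 + N) (q(N) = 9/(-4 + ((-5 - 4) + N)) = 9/(-4 + (-9 + N)) = 9/(-13 + N))
80*(37 + q(K)) = 80*(37 + 9/(-13 - 20/7)) = 80*(37 + 9/(-111/7)) = 80*(37 + 9*(-7/111)) = 80*(37 - 21/37) = 80*(1348/37) = 107840/37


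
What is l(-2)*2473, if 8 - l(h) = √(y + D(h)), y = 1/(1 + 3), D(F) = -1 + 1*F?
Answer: 19784 - 2473*I*√11/2 ≈ 19784.0 - 4101.0*I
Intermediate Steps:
D(F) = -1 + F
y = ¼ (y = 1/4 = ¼ ≈ 0.25000)
l(h) = 8 - √(-¾ + h) (l(h) = 8 - √(¼ + (-1 + h)) = 8 - √(-¾ + h))
l(-2)*2473 = (8 - √(-3 + 4*(-2))/2)*2473 = (8 - √(-3 - 8)/2)*2473 = (8 - I*√11/2)*2473 = 19784 - 2473*I*√11/2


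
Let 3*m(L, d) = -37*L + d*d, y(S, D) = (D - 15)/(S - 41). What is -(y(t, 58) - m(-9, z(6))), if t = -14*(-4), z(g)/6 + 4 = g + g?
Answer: 13142/15 ≈ 876.13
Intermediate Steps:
z(g) = -24 + 12*g (z(g) = -24 + 6*(g + g) = -24 + 6*(2*g) = -24 + 12*g)
t = 56
y(S, D) = (-15 + D)/(-41 + S)
m(L, d) = -37*L/3 + d²/3 (m(L, d) = (-37*L + d*d)/3 = (-37*L + d²)/3 = (d² - 37*L)/3 = -37*L/3 + d²/3)
-(y(t, 58) - m(-9, z(6))) = -((-15 + 58)/(-41 + 56) - (-37/3*(-9) + (-24 + 12*6)²/3)) = -(43/15 - (111 + (-24 + 72)²/3)) = -((1/15)*43 - (111 + (⅓)*48²)) = -(43/15 - (111 + (⅓)*2304)) = -(43/15 - (111 + 768)) = -(43/15 - 1*879) = -(43/15 - 879) = -1*(-13142/15) = 13142/15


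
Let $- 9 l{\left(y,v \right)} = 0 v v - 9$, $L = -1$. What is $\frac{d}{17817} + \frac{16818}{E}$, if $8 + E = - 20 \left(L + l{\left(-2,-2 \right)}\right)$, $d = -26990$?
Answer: $- \frac{149931113}{71268} \approx -2103.8$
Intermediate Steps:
$l{\left(y,v \right)} = 1$ ($l{\left(y,v \right)} = - \frac{0 v v - 9}{9} = - \frac{0 v - 9}{9} = - \frac{0 - 9}{9} = \left(- \frac{1}{9}\right) \left(-9\right) = 1$)
$E = -8$ ($E = -8 - 20 \left(-1 + 1\right) = -8 - 0 = -8 + 0 = -8$)
$\frac{d}{17817} + \frac{16818}{E} = - \frac{26990}{17817} + \frac{16818}{-8} = \left(-26990\right) \frac{1}{17817} + 16818 \left(- \frac{1}{8}\right) = - \frac{26990}{17817} - \frac{8409}{4} = - \frac{149931113}{71268}$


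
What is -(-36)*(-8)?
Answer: -288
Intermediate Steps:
-(-36)*(-8) = -18*(-2)*(-8) = 36*(-8) = -288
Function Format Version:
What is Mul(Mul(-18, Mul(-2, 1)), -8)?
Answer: -288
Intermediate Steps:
Mul(Mul(-18, Mul(-2, 1)), -8) = Mul(Mul(-18, -2), -8) = Mul(36, -8) = -288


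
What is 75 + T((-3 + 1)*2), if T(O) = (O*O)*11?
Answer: 251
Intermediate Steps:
T(O) = 11*O² (T(O) = O²*11 = 11*O²)
75 + T((-3 + 1)*2) = 75 + 11*((-3 + 1)*2)² = 75 + 11*(-2*2)² = 75 + 11*(-4)² = 75 + 11*16 = 75 + 176 = 251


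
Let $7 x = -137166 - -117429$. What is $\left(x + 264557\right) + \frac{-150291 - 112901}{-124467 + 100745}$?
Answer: $\frac{21732194654}{83027} \approx 2.6175 \cdot 10^{5}$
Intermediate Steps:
$x = - \frac{19737}{7}$ ($x = \frac{-137166 - -117429}{7} = \frac{-137166 + 117429}{7} = \frac{1}{7} \left(-19737\right) = - \frac{19737}{7} \approx -2819.6$)
$\left(x + 264557\right) + \frac{-150291 - 112901}{-124467 + 100745} = \left(- \frac{19737}{7} + 264557\right) + \frac{-150291 - 112901}{-124467 + 100745} = \frac{1832162}{7} - \frac{263192}{-23722} = \frac{1832162}{7} - - \frac{131596}{11861} = \frac{1832162}{7} + \frac{131596}{11861} = \frac{21732194654}{83027}$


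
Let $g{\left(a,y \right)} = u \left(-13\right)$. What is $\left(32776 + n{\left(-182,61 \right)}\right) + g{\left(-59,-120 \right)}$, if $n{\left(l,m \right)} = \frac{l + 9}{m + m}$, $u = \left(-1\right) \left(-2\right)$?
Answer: $\frac{3995327}{122} \approx 32749.0$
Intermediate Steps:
$u = 2$
$n{\left(l,m \right)} = \frac{9 + l}{2 m}$
$g{\left(a,y \right)} = -26$ ($g{\left(a,y \right)} = 2 \left(-13\right) = -26$)
$\left(32776 + n{\left(-182,61 \right)}\right) + g{\left(-59,-120 \right)} = \left(32776 + \frac{9 - 182}{2 \cdot 61}\right) - 26 = \left(32776 + \frac{1}{2} \cdot \frac{1}{61} \left(-173\right)\right) - 26 = \left(32776 - \frac{173}{122}\right) - 26 = \frac{3998499}{122} - 26 = \frac{3995327}{122}$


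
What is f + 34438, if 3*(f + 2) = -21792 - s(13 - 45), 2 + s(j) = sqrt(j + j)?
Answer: 81518/3 - 8*I/3 ≈ 27173.0 - 2.6667*I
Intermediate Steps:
s(j) = -2 + sqrt(2)*sqrt(j) (s(j) = -2 + sqrt(j + j) = -2 + sqrt(2*j) = -2 + sqrt(2)*sqrt(j))
f = -21796/3 - 8*I/3 (f = -2 + (-21792 - (-2 + sqrt(2)*sqrt(13 - 45)))/3 = -2 + (-21792 - (-2 + sqrt(2)*sqrt(-32)))/3 = -2 + (-21792 - (-2 + sqrt(2)*(4*I*sqrt(2))))/3 = -2 + (-21792 - (-2 + 8*I))/3 = -2 + (-21792 + (2 - 8*I))/3 = -2 + (-21790 - 8*I)/3 = -2 + (-21790/3 - 8*I/3) = -21796/3 - 8*I/3 ≈ -7265.3 - 2.6667*I)
f + 34438 = (-21796/3 - 8*I/3) + 34438 = 81518/3 - 8*I/3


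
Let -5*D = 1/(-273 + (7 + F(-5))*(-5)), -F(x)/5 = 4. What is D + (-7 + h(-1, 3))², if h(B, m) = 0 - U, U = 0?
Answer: 50961/1040 ≈ 49.001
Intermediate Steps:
F(x) = -20 (F(x) = -5*4 = -20)
h(B, m) = 0 (h(B, m) = 0 - 1*0 = 0 + 0 = 0)
D = 1/1040 (D = -1/(5*(-273 + (7 - 20)*(-5))) = -1/(5*(-273 - 13*(-5))) = -1/(5*(-273 + 65)) = -⅕/(-208) = -⅕*(-1/208) = 1/1040 ≈ 0.00096154)
D + (-7 + h(-1, 3))² = 1/1040 + (-7 + 0)² = 1/1040 + (-7)² = 1/1040 + 49 = 50961/1040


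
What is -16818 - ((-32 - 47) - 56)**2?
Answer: -35043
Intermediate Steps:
-16818 - ((-32 - 47) - 56)**2 = -16818 - (-79 - 56)**2 = -16818 - 1*(-135)**2 = -16818 - 1*18225 = -16818 - 18225 = -35043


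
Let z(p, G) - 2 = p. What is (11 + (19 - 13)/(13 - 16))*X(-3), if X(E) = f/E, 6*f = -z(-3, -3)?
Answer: -1/2 ≈ -0.50000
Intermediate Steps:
z(p, G) = 2 + p
f = 1/6 (f = (-(2 - 3))/6 = (-1*(-1))/6 = (1/6)*1 = 1/6 ≈ 0.16667)
X(E) = 1/(6*E)
(11 + (19 - 13)/(13 - 16))*X(-3) = (11 + (19 - 13)/(13 - 16))*((1/6)/(-3)) = (11 + 6/(-3))*((1/6)*(-1/3)) = (11 + 6*(-1/3))*(-1/18) = (11 - 2)*(-1/18) = 9*(-1/18) = -1/2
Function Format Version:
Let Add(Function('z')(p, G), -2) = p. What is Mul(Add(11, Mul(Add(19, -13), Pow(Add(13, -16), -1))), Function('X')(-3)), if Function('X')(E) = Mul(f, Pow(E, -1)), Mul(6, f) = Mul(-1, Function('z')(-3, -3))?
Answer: Rational(-1, 2) ≈ -0.50000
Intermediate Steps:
Function('z')(p, G) = Add(2, p)
f = Rational(1, 6) (f = Mul(Rational(1, 6), Mul(-1, Add(2, -3))) = Mul(Rational(1, 6), Mul(-1, -1)) = Mul(Rational(1, 6), 1) = Rational(1, 6) ≈ 0.16667)
Function('X')(E) = Mul(Rational(1, 6), Pow(E, -1))
Mul(Add(11, Mul(Add(19, -13), Pow(Add(13, -16), -1))), Function('X')(-3)) = Mul(Add(11, Mul(Add(19, -13), Pow(Add(13, -16), -1))), Mul(Rational(1, 6), Pow(-3, -1))) = Mul(Add(11, Mul(6, Pow(-3, -1))), Mul(Rational(1, 6), Rational(-1, 3))) = Mul(Add(11, Mul(6, Rational(-1, 3))), Rational(-1, 18)) = Mul(Add(11, -2), Rational(-1, 18)) = Mul(9, Rational(-1, 18)) = Rational(-1, 2)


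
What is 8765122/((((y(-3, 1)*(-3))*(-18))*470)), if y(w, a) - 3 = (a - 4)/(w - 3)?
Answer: 4382561/44415 ≈ 98.673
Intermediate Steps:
y(w, a) = 3 + (-4 + a)/(-3 + w) (y(w, a) = 3 + (a - 4)/(w - 3) = 3 + (-4 + a)/(-3 + w))
8765122/((((y(-3, 1)*(-3))*(-18))*470)) = 8765122/((((((-13 + 1 + 3*(-3))/(-3 - 3))*(-3))*(-18))*470)) = 8765122/((((((-13 + 1 - 9)/(-6))*(-3))*(-18))*470)) = 8765122/((((-⅙*(-21)*(-3))*(-18))*470)) = 8765122/(((((7/2)*(-3))*(-18))*470)) = 8765122/((-21/2*(-18)*470)) = 8765122/((189*470)) = 8765122/88830 = 8765122*(1/88830) = 4382561/44415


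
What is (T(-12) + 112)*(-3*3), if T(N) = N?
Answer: -900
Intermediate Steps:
(T(-12) + 112)*(-3*3) = (-12 + 112)*(-3*3) = 100*(-9) = -900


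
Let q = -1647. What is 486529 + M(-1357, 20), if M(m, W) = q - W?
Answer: 484862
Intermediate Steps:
M(m, W) = -1647 - W
486529 + M(-1357, 20) = 486529 + (-1647 - 1*20) = 486529 + (-1647 - 20) = 486529 - 1667 = 484862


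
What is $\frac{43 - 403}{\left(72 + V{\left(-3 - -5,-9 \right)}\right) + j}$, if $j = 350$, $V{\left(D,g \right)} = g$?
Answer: $- \frac{360}{413} \approx -0.87167$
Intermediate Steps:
$\frac{43 - 403}{\left(72 + V{\left(-3 - -5,-9 \right)}\right) + j} = \frac{43 - 403}{\left(72 - 9\right) + 350} = - \frac{360}{63 + 350} = - \frac{360}{413}$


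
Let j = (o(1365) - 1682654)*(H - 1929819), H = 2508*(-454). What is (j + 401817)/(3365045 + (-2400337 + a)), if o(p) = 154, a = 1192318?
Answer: 5162669209317/2157026 ≈ 2.3934e+6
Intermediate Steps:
H = -1138632
j = 5162668807500 (j = (154 - 1682654)*(-1138632 - 1929819) = -1682500*(-3068451) = 5162668807500)
(j + 401817)/(3365045 + (-2400337 + a)) = (5162668807500 + 401817)/(3365045 + (-2400337 + 1192318)) = 5162669209317/(3365045 - 1208019) = 5162669209317/2157026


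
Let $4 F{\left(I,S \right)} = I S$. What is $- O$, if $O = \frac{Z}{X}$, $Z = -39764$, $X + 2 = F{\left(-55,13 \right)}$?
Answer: $- \frac{159056}{723} \approx -219.99$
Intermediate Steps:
$F{\left(I,S \right)} = \frac{I S}{4}$
$X = - \frac{723}{4}$ ($X = -2 + \frac{1}{4} \left(-55\right) 13 = -2 - \frac{715}{4} = - \frac{723}{4} \approx -180.75$)
$O = \frac{159056}{723}$ ($O = - \frac{39764}{- \frac{723}{4}} = \left(-39764\right) \left(- \frac{4}{723}\right) = \frac{159056}{723} \approx 219.99$)
$- O = \left(-1\right) \frac{159056}{723} = - \frac{159056}{723}$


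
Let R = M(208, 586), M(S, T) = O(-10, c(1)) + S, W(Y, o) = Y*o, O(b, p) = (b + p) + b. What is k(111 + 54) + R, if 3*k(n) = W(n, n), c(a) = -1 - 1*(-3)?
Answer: 9265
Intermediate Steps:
c(a) = 2 (c(a) = -1 + 3 = 2)
O(b, p) = p + 2*b
M(S, T) = -18 + S (M(S, T) = (2 + 2*(-10)) + S = (2 - 20) + S = -18 + S)
k(n) = n²/3 (k(n) = (n*n)/3 = n²/3)
R = 190 (R = -18 + 208 = 190)
k(111 + 54) + R = (111 + 54)²/3 + 190 = (⅓)*165² + 190 = (⅓)*27225 + 190 = 9075 + 190 = 9265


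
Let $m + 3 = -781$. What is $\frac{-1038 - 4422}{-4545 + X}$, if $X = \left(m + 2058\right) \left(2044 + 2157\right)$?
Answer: $- \frac{5460}{5347529} \approx -0.001021$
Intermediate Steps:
$m = -784$ ($m = -3 - 781 = -784$)
$X = 5352074$ ($X = \left(-784 + 2058\right) \left(2044 + 2157\right) = 1274 \cdot 4201 = 5352074$)
$\frac{-1038 - 4422}{-4545 + X} = \frac{-1038 - 4422}{-4545 + 5352074} = - \frac{5460}{5347529}$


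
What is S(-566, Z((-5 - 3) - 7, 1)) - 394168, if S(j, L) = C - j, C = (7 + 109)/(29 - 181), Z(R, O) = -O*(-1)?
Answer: -14956905/38 ≈ -3.9360e+5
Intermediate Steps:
Z(R, O) = O (Z(R, O) = -(-1)*O = O)
C = -29/38 (C = 116/(-152) = 116*(-1/152) = -29/38 ≈ -0.76316)
S(j, L) = -29/38 - j
S(-566, Z((-5 - 3) - 7, 1)) - 394168 = (-29/38 - 1*(-566)) - 394168 = (-29/38 + 566) - 394168 = 21479/38 - 394168 = -14956905/38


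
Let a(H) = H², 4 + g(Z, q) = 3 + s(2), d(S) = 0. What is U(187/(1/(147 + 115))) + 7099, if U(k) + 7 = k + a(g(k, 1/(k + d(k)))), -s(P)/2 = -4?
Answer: 56135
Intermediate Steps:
s(P) = 8 (s(P) = -2*(-4) = 8)
g(Z, q) = 7 (g(Z, q) = -4 + (3 + 8) = -4 + 11 = 7)
U(k) = 42 + k (U(k) = -7 + (k + 7²) = -7 + (k + 49) = -7 + (49 + k) = 42 + k)
U(187/(1/(147 + 115))) + 7099 = (42 + 187/(1/(147 + 115))) + 7099 = (42 + 187/(1/262)) + 7099 = (42 + 187*262) + 7099 = (42 + 48994) + 7099 = 49036 + 7099 = 56135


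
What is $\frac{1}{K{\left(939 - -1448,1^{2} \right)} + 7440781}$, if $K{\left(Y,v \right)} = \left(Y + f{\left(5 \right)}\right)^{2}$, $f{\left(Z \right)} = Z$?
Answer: $\frac{1}{13162445} \approx 7.5974 \cdot 10^{-8}$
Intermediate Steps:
$K{\left(Y,v \right)} = \left(5 + Y\right)^{2}$ ($K{\left(Y,v \right)} = \left(Y + 5\right)^{2} = \left(5 + Y\right)^{2}$)
$\frac{1}{K{\left(939 - -1448,1^{2} \right)} + 7440781} = \frac{1}{\left(5 + \left(939 - -1448\right)\right)^{2} + 7440781} = \frac{1}{\left(5 + \left(939 + 1448\right)\right)^{2} + 7440781} = \frac{1}{\left(5 + 2387\right)^{2} + 7440781} = \frac{1}{2392^{2} + 7440781} = \frac{1}{5721664 + 7440781} = \frac{1}{13162445}$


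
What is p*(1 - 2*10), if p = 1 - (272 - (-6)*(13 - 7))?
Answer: 5833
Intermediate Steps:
p = -307 (p = 1 - (272 - (-6)*6) = 1 - (272 - 1*(-36)) = 1 - (272 + 36) = 1 - 1*308 = 1 - 308 = -307)
p*(1 - 2*10) = -307*(1 - 2*10) = -307*(1 - 20) = -307*(-19) = 5833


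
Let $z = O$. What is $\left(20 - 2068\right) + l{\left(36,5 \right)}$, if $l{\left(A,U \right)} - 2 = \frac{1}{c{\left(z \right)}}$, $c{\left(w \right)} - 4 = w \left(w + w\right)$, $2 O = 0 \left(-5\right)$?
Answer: $- \frac{8183}{4} \approx -2045.8$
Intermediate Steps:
$O = 0$ ($O = \frac{0 \left(-5\right)}{2} = \frac{1}{2} \cdot 0 = 0$)
$z = 0$
$c{\left(w \right)} = 4 + 2 w^{2}$ ($c{\left(w \right)} = 4 + w \left(w + w\right) = 4 + w 2 w = 4 + 2 w^{2}$)
$l{\left(A,U \right)} = \frac{9}{4}$ ($l{\left(A,U \right)} = 2 + \frac{1}{4 + 2 \cdot 0^{2}} = 2 + \frac{1}{4 + 2 \cdot 0} = 2 + \frac{1}{4 + 0} = 2 + \frac{1}{4} = \frac{9}{4}$)
$\left(20 - 2068\right) + l{\left(36,5 \right)} = \left(20 - 2068\right) + \frac{9}{4} = -2048 + \frac{9}{4} = - \frac{8183}{4}$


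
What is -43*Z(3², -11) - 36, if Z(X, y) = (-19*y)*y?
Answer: 98821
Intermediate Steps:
Z(X, y) = -19*y²
-43*Z(3², -11) - 36 = -(-817)*(-11)² - 36 = -(-817)*121 - 36 = -43*(-2299) - 36 = 98857 - 36 = 98821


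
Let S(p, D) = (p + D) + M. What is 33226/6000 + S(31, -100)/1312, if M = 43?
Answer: 1357391/246000 ≈ 5.5179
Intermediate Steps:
S(p, D) = 43 + D + p (S(p, D) = (p + D) + 43 = (D + p) + 43 = 43 + D + p)
33226/6000 + S(31, -100)/1312 = 33226/6000 + (43 - 100 + 31)/1312 = 33226*(1/6000) - 26*1/1312 = 16613/3000 - 13/656 = 1357391/246000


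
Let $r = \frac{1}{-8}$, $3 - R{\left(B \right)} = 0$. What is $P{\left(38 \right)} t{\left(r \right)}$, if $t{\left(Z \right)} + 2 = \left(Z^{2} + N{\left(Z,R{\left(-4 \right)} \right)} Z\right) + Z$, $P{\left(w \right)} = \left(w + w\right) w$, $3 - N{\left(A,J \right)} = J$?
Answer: $- \frac{48735}{8} \approx -6091.9$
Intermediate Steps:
$R{\left(B \right)} = 3$ ($R{\left(B \right)} = 3 - 0 = 3 + 0 = 3$)
$N{\left(A,J \right)} = 3 - J$
$P{\left(w \right)} = 2 w^{2}$ ($P{\left(w \right)} = 2 w w = 2 w^{2}$)
$r = - \frac{1}{8} \approx -0.125$
$t{\left(Z \right)} = -2 + Z + Z^{2}$ ($t{\left(Z \right)} = -2 + \left(\left(Z^{2} + \left(3 - 3\right) Z\right) + Z\right) = -2 + \left(\left(Z^{2} + 0 Z\right) + Z\right) = -2 + \left(\left(Z^{2} + 0\right) + Z\right) = -2 + \left(Z^{2} + Z\right) = -2 + \left(Z + Z^{2}\right) = -2 + Z + Z^{2}$)
$P{\left(38 \right)} t{\left(r \right)} = 2 \cdot 38^{2} \left(-2 - \frac{1}{8} + \left(- \frac{1}{8}\right)^{2}\right) = 2 \cdot 1444 \left(-2 - \frac{1}{8} + \frac{1}{64}\right) = 2888 \left(- \frac{135}{64}\right) = - \frac{48735}{8}$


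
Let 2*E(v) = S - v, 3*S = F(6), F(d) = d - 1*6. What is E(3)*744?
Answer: -1116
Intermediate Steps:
F(d) = -6 + d (F(d) = d - 6 = -6 + d)
S = 0 (S = (-6 + 6)/3 = (⅓)*0 = 0)
E(v) = -v/2 (E(v) = (0 - v)/2 = (-v)/2 = -v/2)
E(3)*744 = -½*3*744 = -3/2*744 = -1116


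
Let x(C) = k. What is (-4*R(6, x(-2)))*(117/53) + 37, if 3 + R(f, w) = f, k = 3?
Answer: 557/53 ≈ 10.509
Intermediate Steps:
x(C) = 3
R(f, w) = -3 + f
(-4*R(6, x(-2)))*(117/53) + 37 = (-4*(-3 + 6))*(117/53) + 37 = (-4*3)*(117*(1/53)) + 37 = -12*117/53 + 37 = -1404/53 + 37 = 557/53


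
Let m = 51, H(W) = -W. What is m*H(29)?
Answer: -1479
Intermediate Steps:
m*H(29) = 51*(-1*29) = 51*(-29) = -1479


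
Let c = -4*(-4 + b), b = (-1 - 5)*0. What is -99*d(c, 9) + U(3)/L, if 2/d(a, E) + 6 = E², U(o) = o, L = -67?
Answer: -4497/1675 ≈ -2.6848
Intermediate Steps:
b = 0 (b = -6*0 = 0)
c = 16 (c = -4*(-4 + 0) = -4*(-4) = 16)
d(a, E) = 2/(-6 + E²)
-99*d(c, 9) + U(3)/L = -198/(-6 + 9²) + 3/(-67) = -198/(-6 + 81) + 3*(-1/67) = -198/75 - 3/67 = -99*2/75 - 3/67 = -66/25 - 3/67 = -4497/1675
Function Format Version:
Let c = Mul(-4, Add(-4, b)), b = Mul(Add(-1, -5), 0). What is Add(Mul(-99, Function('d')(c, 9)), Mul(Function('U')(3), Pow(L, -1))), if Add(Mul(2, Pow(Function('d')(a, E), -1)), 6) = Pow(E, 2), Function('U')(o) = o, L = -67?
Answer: Rational(-4497, 1675) ≈ -2.6848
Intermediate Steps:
b = 0 (b = Mul(-6, 0) = 0)
c = 16 (c = Mul(-4, Add(-4, 0)) = Mul(-4, -4) = 16)
Function('d')(a, E) = Mul(2, Pow(Add(-6, Pow(E, 2)), -1))
Add(Mul(-99, Function('d')(c, 9)), Mul(Function('U')(3), Pow(L, -1))) = Add(Mul(-99, Mul(2, Pow(Add(-6, Pow(9, 2)), -1))), Mul(3, Pow(-67, -1))) = Add(Mul(-99, Mul(2, Pow(Add(-6, 81), -1))), Mul(3, Rational(-1, 67))) = Add(Mul(-99, Mul(2, Pow(75, -1))), Rational(-3, 67)) = Add(Mul(-99, Mul(2, Rational(1, 75))), Rational(-3, 67)) = Add(Mul(-99, Rational(2, 75)), Rational(-3, 67)) = Add(Rational(-66, 25), Rational(-3, 67)) = Rational(-4497, 1675)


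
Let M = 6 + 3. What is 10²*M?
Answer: 900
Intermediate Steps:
M = 9
10²*M = 10²*9 = 100*9 = 900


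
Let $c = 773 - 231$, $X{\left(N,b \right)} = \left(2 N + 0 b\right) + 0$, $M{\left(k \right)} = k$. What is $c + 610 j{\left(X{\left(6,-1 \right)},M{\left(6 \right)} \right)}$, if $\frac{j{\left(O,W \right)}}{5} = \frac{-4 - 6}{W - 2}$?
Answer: $-7083$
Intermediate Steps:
$X{\left(N,b \right)} = 2 N$ ($X{\left(N,b \right)} = \left(2 N + 0\right) + 0 = 2 N + 0 = 2 N$)
$c = 542$ ($c = 773 - 231 = 542$)
$j{\left(O,W \right)} = - \frac{50}{-2 + W}$ ($j{\left(O,W \right)} = 5 \frac{-4 - 6}{W - 2} = 5 \left(- \frac{10}{-2 + W}\right) = - \frac{50}{-2 + W}$)
$c + 610 j{\left(X{\left(6,-1 \right)},M{\left(6 \right)} \right)} = 542 + 610 \left(- \frac{50}{-2 + 6}\right) = 542 + 610 \left(- \frac{50}{4}\right) = 542 + 610 \left(\left(-50\right) \frac{1}{4}\right) = 542 + 610 \left(- \frac{25}{2}\right) = 542 - 7625 = -7083$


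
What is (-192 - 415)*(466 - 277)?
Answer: -114723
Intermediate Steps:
(-192 - 415)*(466 - 277) = -607*189 = -114723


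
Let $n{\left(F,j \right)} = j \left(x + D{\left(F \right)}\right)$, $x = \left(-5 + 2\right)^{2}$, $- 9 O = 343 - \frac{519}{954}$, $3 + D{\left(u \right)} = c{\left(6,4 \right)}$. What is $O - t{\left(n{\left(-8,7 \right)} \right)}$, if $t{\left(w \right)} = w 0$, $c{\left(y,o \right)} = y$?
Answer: $- \frac{108901}{2862} \approx -38.051$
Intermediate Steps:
$D{\left(u \right)} = 3$ ($D{\left(u \right)} = -3 + 6 = 3$)
$O = - \frac{108901}{2862}$ ($O = - \frac{343 - \frac{519}{954}}{9} = - \frac{343 - \frac{173}{318}}{9} = \left(- \frac{1}{9}\right) \frac{108901}{318} = - \frac{108901}{2862} \approx -38.051$)
$x = 9$ ($x = \left(-3\right)^{2} = 9$)
$n{\left(F,j \right)} = 12 j$ ($n{\left(F,j \right)} = j \left(9 + 3\right) = j 12 = 12 j$)
$t{\left(w \right)} = 0$
$O - t{\left(n{\left(-8,7 \right)} \right)} = - \frac{108901}{2862} - 0 = - \frac{108901}{2862} + 0 = - \frac{108901}{2862}$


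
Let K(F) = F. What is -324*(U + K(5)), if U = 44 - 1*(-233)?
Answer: -91368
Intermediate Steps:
U = 277 (U = 44 + 233 = 277)
-324*(U + K(5)) = -324*(277 + 5) = -324*282 = -91368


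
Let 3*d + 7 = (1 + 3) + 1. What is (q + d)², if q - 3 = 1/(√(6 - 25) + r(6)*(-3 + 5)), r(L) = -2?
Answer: 2*(-153*I + 175*√19)/(9*(-3*I + 8*√19)) ≈ 4.9087 - 0.55272*I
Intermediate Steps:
q = 3 + 1/(-4 + I*√19) (q = 3 + 1/(√(6 - 25) - 2*(-3 + 5)) = 3 + 1/(√(-19) - 2*2) = 3 + 1/(I*√19 - 4) = 3 + 1/(-4 + I*√19) ≈ 2.8857 - 0.12454*I)
d = -⅔ (d = -7/3 + ((1 + 3) + 1)/3 = -7/3 + (4 + 1)/3 = -7/3 + (⅓)*5 = -7/3 + 5/3 = -⅔ ≈ -0.66667)
(q + d)² = ((101/35 - I*√19/35) - ⅔)² = (233/105 - I*√19/35)²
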